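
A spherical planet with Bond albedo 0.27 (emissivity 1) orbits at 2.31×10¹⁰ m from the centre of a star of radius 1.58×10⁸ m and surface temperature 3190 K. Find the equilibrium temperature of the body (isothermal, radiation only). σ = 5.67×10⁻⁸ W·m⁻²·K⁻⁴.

T ≈ 172 K

The star's surface emits σT_*⁴; at distance d the flux is S = σT_*⁴(R_*/d)².
S = 5.67×10⁻⁸·(3190)⁴·(1.58×10⁸/2.31×10¹⁰)² = 274.7 W/m².
For an isothermal sphere T⁴ = (1−a)S/(4σ) = 8.841×10⁸ K⁴.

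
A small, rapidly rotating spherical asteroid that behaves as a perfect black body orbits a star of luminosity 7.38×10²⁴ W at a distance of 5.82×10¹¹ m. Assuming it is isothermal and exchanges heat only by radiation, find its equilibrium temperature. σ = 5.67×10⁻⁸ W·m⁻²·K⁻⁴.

T ≈ 52.6 K

First find the stellar flux at distance d: S = L/(4πd²) = 7.38×10²⁴/(4π·(5.82×10¹¹)²) = 1.734 W/m².
For an isothermal sphere, absorbed (1−a)S·πr² = emitted σ·4πr²·T⁴, so T⁴ = (1−a)S/(4σ).
T⁴ = 1.00·1.734/(4·5.67×10⁻⁸) = 7.645×10⁶ K⁴.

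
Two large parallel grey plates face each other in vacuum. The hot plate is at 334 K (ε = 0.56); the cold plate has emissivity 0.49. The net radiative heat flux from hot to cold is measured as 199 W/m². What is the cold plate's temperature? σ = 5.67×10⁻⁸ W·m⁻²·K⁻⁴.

T₂ ≈ 224 K

q = σ(T₁⁴ − T₂⁴)/(1/ε₁ + 1/ε₂ − 1); denominator = 2.827.
T₂⁴ = T₁⁴ − q·(1/ε₁+1/ε₂−1)/σ = 1.244×10¹⁰ − 199·2.827/5.67×10⁻⁸
    = 2.524×10⁹ K⁴.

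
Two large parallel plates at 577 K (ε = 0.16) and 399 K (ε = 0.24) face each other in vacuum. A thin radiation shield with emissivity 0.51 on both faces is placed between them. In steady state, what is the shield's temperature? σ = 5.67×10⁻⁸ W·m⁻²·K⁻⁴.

In steady state the net flux on the hot side equals that on the cold side.
σ(T₁⁴−T_s⁴)/D₁ = σ(T_s⁴−T₂⁴)/D₂, with D₁ = 1/ε₁+1/ε_s−1 = 7.211, D₂ = 1/ε_s+1/ε₂−1 = 5.127.
Solve for T_s⁴: T_s⁴ = (D₂·T₁⁴ + D₁·T₂⁴)/(D₁+D₂) = 6.088×10¹⁰ K⁴.

T_s ≈ 497 K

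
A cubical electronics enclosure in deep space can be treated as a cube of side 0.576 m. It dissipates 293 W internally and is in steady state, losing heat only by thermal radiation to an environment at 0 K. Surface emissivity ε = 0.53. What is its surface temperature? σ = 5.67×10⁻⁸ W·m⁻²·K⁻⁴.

T ≈ 265 K

Steady state: internal power = radiated power, P = εσA T⁴.
Radiating area A = 6L² = 1.991 m².
T⁴ = P/(εσA) = 293/(0.53·5.67×10⁻⁸·1.991) = 4.898×10⁹ K⁴.
T = (4.898×10⁹)^(1/4).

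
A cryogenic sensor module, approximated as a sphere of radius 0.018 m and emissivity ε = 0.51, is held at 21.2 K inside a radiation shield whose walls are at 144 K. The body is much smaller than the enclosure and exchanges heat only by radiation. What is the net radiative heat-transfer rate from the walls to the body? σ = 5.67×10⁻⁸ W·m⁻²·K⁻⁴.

For a small grey body in a large enclosure: P_net = εσA(T_body⁴ − T_wall⁴).
A = 4πr² = 0.004072 m²; T_body⁴ − T_wall⁴ = 2.020×10⁵ − 4.300×10⁸ = -4.298×10⁸ K⁴.
|P_net| = 0.51·5.67×10⁻⁸·0.004072·4.298×10⁸.

P_net ≈ 0.0506 W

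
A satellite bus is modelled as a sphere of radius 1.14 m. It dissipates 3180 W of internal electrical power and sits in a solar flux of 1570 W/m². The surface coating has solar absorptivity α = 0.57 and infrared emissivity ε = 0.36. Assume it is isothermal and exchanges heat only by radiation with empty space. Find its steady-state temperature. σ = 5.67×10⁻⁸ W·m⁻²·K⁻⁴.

At steady state, absorbed solar power + internal power = radiated power.
Absorbed: α·S·A_cross = 0.57·1570·4.083 = 3654 W (cross-section πr²).
Total input = 3654 + 3180 = 6834 W.
Radiated: εσ·A_surf·T⁴ with A_surf = 4πr² = 16.33 m².
T⁴ = 6834/(0.36·5.67×10⁻⁸·16.33) = 2.050×10¹⁰ K⁴.

T ≈ 378 K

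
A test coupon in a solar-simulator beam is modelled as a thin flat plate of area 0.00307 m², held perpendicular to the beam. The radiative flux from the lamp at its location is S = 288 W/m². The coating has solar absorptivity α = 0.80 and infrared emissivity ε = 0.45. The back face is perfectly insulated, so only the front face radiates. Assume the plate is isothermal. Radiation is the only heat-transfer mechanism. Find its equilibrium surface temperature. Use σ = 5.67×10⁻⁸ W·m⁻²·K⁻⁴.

T ≈ 308 K

At equilibrium, absorbed power = emitted power.
Absorbing cross-section = A = 0.003070 m²; emitting surface = A = 0.003070 m² (ratio 1).
αS·A_cross = εσ·A_surf·T⁴  ⇒  T⁴ = αS/(ε·1σ).
T⁴ = 0.800·288/(0.45·1·5.67×10⁻⁸) = 9.030×10⁹ K⁴.
T = (9.030×10⁹)^(1/4).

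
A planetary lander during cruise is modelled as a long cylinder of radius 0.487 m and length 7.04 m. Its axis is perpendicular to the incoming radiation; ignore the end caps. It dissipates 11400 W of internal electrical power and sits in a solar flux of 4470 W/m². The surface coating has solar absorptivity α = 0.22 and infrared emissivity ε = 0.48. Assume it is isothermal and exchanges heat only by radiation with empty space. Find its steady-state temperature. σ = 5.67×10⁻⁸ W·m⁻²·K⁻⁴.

T ≈ 419 K

At steady state, absorbed solar power + internal power = radiated power.
Absorbed: α·S·A_cross = 0.22·4470·6.857 = 6743 W (cross-section 2rL).
Total input = 6743 + 11400 = 18140 W.
Radiated: εσ·A_surf·T⁴ with A_surf = 2πrL = 21.54 m².
T⁴ = 18140/(0.48·5.67×10⁻⁸·21.54) = 3.095×10¹⁰ K⁴.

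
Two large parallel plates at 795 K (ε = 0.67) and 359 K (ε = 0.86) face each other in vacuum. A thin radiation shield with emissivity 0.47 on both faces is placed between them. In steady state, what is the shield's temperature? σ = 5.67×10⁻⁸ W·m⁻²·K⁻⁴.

T_s ≈ 665 K

In steady state the net flux on the hot side equals that on the cold side.
σ(T₁⁴−T_s⁴)/D₁ = σ(T_s⁴−T₂⁴)/D₂, with D₁ = 1/ε₁+1/ε_s−1 = 2.620, D₂ = 1/ε_s+1/ε₂−1 = 2.290.
Solve for T_s⁴: T_s⁴ = (D₂·T₁⁴ + D₁·T₂⁴)/(D₁+D₂) = 1.952×10¹¹ K⁴.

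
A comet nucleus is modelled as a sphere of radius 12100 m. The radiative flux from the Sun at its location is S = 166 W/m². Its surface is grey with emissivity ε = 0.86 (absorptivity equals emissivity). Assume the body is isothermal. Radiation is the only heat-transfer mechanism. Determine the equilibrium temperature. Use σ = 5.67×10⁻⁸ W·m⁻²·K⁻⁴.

T ≈ 164 K

At equilibrium, absorbed power = emitted power.
Absorbing cross-section = πr² = 4.600×10⁸ m²; emitting surface = 4πr² = 1.840×10⁹ m² (ratio 4).
εS·A_cross = εσ·A_surf·T⁴  ⇒  T⁴ = S/(4σ)   (ε cancels).
T⁴ = 166/(4·5.67×10⁻⁸) = 7.319×10⁸ K⁴.
T = (7.319×10⁸)^(1/4).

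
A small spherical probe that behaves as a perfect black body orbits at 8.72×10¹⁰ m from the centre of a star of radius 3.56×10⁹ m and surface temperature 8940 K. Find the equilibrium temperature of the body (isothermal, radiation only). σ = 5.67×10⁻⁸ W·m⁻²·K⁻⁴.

The star's surface emits σT_*⁴; at distance d the flux is S = σT_*⁴(R_*/d)².
S = 5.67×10⁻⁸·(8940)⁴·(3.56×10⁹/8.72×10¹⁰)² = 6.037×10⁵ W/m².
For an isothermal sphere T⁴ = (1−a)S/(4σ) = 2.662×10¹² K⁴.

T ≈ 1280 K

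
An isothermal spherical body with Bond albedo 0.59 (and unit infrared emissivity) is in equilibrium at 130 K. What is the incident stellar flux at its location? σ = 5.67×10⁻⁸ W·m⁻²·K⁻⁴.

S ≈ 158 W/m²

(1−a)S·πr² = σ·4πr²·T⁴ ⇒ S = 4σT⁴/(1−a).
S = 4·5.67×10⁻⁸·2.856×10⁸/0.410.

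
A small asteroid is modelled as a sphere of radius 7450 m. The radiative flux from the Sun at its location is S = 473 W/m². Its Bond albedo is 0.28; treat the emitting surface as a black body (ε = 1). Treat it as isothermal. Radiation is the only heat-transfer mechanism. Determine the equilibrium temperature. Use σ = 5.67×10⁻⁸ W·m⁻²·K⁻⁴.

T ≈ 197 K

At equilibrium, absorbed power = emitted power.
Absorbing cross-section = πr² = 1.744×10⁸ m²; emitting surface = 4πr² = 6.975×10⁸ m² (ratio 4).
(1−a)S·A_cross = εσ·A_surf·T⁴  ⇒  T⁴ = (1−a)S/(4σ).
T⁴ = 0.720·473/(4·5.67×10⁻⁸) = 1.502×10⁹ K⁴.
T = (1.502×10⁹)^(1/4).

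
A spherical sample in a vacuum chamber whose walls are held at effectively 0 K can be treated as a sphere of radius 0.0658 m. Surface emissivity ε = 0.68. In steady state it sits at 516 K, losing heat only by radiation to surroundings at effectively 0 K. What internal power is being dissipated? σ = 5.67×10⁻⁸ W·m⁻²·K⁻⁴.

P ≈ 149 W

Steady state: P = εσA T⁴.
A = 4πr² = 0.05441 m²; T⁴ = (516)⁴ = 7.089×10¹⁰ K⁴.
P = 0.68 × 5.67×10⁻⁸ × 0.05441 × 7.089×10¹⁰.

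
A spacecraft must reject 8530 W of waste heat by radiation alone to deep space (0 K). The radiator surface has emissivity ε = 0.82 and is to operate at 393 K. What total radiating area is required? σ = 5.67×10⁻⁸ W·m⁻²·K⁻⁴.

P = εσA T⁴ ⇒ A = P/(εσT⁴).
T⁴ = 2.385×10¹⁰ K⁴.
A = 8530/(0.82 × 5.67×10⁻⁸ × 2.385×10¹⁰).

A ≈ 7.69 m²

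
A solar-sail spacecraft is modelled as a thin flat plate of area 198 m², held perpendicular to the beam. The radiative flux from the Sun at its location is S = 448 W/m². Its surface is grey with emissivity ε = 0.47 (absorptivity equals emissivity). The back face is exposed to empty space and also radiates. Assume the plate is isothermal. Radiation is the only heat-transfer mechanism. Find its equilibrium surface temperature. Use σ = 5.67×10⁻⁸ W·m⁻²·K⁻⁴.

At equilibrium, absorbed power = emitted power.
Absorbing cross-section = A = 198.0 m²; emitting surface = 2A = 396.0 m² (ratio 2).
εS·A_cross = εσ·A_surf·T⁴  ⇒  T⁴ = S/(2σ)   (ε cancels).
T⁴ = 448/(2·5.67×10⁻⁸) = 3.951×10⁹ K⁴.
T = (3.951×10⁹)^(1/4).

T ≈ 251 K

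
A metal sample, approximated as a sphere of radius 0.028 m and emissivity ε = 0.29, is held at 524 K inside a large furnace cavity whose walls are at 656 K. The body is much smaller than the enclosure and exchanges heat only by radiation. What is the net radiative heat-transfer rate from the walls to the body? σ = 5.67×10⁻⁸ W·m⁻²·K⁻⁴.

P_net ≈ 17.8 W

For a small grey body in a large enclosure: P_net = εσA(T_body⁴ − T_wall⁴).
A = 4πr² = 0.009852 m²; T_body⁴ − T_wall⁴ = 7.539×10¹⁰ − 1.852×10¹¹ = -1.098×10¹¹ K⁴.
|P_net| = 0.29·5.67×10⁻⁸·0.009852·1.098×10¹¹.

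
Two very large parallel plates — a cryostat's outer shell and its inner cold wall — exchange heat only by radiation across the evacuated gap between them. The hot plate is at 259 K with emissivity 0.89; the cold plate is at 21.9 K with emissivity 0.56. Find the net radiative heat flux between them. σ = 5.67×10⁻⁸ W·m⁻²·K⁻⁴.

For two infinite grey parallel plates, q = σ(T₁⁴ − T₂⁴)/(1/ε₁ + 1/ε₂ − 1).
T₁⁴ − T₂⁴ = 4.500×10⁹ − 2.300×10⁵ = 4.500×10⁹ K⁴.
1/ε₁ + 1/ε₂ − 1 = 1.124 + 1.786 − 1 = 1.909.
q = 5.67×10⁻⁸ × 4.500×10⁹ / 1.909.

q ≈ 134 W/m²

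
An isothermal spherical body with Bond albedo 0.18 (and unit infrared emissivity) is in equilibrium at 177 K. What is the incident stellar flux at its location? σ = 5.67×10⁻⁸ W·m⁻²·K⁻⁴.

(1−a)S·πr² = σ·4πr²·T⁴ ⇒ S = 4σT⁴/(1−a).
S = 4·5.67×10⁻⁸·9.815×10⁸/0.820.

S ≈ 271 W/m²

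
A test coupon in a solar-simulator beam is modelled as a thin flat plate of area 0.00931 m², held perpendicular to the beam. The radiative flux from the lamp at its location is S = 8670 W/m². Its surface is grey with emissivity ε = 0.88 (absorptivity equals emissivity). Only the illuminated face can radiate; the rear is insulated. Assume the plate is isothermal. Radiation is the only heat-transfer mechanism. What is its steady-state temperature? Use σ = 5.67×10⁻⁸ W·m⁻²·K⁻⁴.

At equilibrium, absorbed power = emitted power.
Absorbing cross-section = A = 0.009310 m²; emitting surface = A = 0.009310 m² (ratio 1).
εS·A_cross = εσ·A_surf·T⁴  ⇒  T⁴ = S/(1σ)   (ε cancels).
T⁴ = 8670/(1·5.67×10⁻⁸) = 1.529×10¹¹ K⁴.
T = (1.529×10¹¹)^(1/4).

T ≈ 625 K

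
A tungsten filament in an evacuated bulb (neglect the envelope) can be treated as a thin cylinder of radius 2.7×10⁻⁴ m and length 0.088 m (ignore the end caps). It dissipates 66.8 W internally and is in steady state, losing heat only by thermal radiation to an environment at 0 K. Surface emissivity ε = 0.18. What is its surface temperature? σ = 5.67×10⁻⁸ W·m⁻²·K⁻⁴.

Steady state: internal power = radiated power, P = εσA T⁴.
Radiating area A = 2πrL = 1.493×10⁻⁴ m².
T⁴ = P/(εσA) = 66.8/(0.18·5.67×10⁻⁸·1.493×10⁻⁴) = 4.384×10¹³ K⁴.
T = (4.384×10¹³)^(1/4).

T ≈ 2570 K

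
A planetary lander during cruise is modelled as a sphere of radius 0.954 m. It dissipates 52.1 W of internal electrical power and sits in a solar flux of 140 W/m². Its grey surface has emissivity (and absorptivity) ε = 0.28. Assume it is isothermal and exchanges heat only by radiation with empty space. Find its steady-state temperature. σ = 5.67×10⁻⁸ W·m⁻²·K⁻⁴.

At steady state, absorbed solar power + internal power = radiated power.
Absorbed: α·S·A_cross = 0.28·140·2.859 = 112.1 W (cross-section πr²).
Total input = 112.1 + 52.1 = 164.2 W.
Radiated: εσ·A_surf·T⁴ with A_surf = 4πr² = 11.44 m².
T⁴ = 164.2/(0.28·5.67×10⁻⁸·11.44) = 9.042×10⁸ K⁴.

T ≈ 173 K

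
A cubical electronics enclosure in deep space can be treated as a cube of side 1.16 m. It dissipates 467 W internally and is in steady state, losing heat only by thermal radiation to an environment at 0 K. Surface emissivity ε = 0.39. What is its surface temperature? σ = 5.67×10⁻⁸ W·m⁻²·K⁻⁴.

T ≈ 226 K

Steady state: internal power = radiated power, P = εσA T⁴.
Radiating area A = 6L² = 8.074 m².
T⁴ = P/(εσA) = 467/(0.39·5.67×10⁻⁸·8.074) = 2.616×10⁹ K⁴.
T = (2.616×10⁹)^(1/4).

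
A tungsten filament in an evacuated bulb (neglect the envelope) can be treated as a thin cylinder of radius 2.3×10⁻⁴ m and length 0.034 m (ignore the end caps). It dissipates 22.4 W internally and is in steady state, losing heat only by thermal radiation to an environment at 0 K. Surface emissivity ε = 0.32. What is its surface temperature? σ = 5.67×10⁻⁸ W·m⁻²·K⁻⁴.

T ≈ 2240 K

Steady state: internal power = radiated power, P = εσA T⁴.
Radiating area A = 2πrL = 4.913×10⁻⁵ m².
T⁴ = P/(εσA) = 22.4/(0.32·5.67×10⁻⁸·4.913×10⁻⁵) = 2.513×10¹³ K⁴.
T = (2.513×10¹³)^(1/4).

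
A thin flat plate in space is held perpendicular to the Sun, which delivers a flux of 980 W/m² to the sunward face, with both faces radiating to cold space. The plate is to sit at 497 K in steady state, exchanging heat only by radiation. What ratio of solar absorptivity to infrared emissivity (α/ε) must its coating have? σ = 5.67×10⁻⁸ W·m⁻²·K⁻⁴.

Balance: αS·A = εσ·2A·T⁴ ⇒ α/ε = 2σT⁴/S.
α/ε = 2·5.67×10⁻⁸·(497)⁴/980 = 2·5.67×10⁻⁸·6.101×10¹⁰/980.

α/ε ≈ 7.06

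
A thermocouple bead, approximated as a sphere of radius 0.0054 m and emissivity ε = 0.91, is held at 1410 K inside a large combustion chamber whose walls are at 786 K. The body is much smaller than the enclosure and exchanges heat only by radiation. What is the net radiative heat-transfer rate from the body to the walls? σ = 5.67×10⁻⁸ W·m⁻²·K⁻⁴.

For a small grey body in a large enclosure: P_net = εσA(T_body⁴ − T_wall⁴).
A = 4πr² = 3.664×10⁻⁴ m²; T_body⁴ − T_wall⁴ = 3.953×10¹² − 3.817×10¹¹ = 3.571×10¹² K⁴.
|P_net| = 0.91·5.67×10⁻⁸·3.664×10⁻⁴·3.571×10¹².

P_net ≈ 67.5 W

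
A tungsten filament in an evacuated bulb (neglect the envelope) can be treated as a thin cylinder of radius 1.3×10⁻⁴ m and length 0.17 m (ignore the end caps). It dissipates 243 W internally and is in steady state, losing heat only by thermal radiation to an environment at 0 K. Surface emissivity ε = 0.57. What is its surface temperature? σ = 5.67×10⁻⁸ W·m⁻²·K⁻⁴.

Steady state: internal power = radiated power, P = εσA T⁴.
Radiating area A = 2πrL = 1.389×10⁻⁴ m².
T⁴ = P/(εσA) = 243/(0.57·5.67×10⁻⁸·1.389×10⁻⁴) = 5.415×10¹³ K⁴.
T = (5.415×10¹³)^(1/4).

T ≈ 2710 K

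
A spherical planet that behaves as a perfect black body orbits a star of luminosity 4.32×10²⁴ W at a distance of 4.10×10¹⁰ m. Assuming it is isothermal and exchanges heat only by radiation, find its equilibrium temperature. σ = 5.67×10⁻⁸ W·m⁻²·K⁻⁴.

First find the stellar flux at distance d: S = L/(4πd²) = 4.32×10²⁴/(4π·(4.10×10¹⁰)²) = 204.5 W/m².
For an isothermal sphere, absorbed (1−a)S·πr² = emitted σ·4πr²·T⁴, so T⁴ = (1−a)S/(4σ).
T⁴ = 1.00·204.5/(4·5.67×10⁻⁸) = 9.017×10⁸ K⁴.

T ≈ 173 K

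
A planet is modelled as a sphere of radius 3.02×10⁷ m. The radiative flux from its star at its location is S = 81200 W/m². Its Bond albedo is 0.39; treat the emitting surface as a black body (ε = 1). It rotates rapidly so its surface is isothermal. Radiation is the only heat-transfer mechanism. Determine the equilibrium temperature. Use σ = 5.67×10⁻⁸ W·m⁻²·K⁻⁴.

T ≈ 684 K

At equilibrium, absorbed power = emitted power.
Absorbing cross-section = πr² = 2.865×10¹⁵ m²; emitting surface = 4πr² = 1.146×10¹⁶ m² (ratio 4).
(1−a)S·A_cross = εσ·A_surf·T⁴  ⇒  T⁴ = (1−a)S/(4σ).
T⁴ = 0.610·81200/(4·5.67×10⁻⁸) = 2.184×10¹¹ K⁴.
T = (2.184×10¹¹)^(1/4).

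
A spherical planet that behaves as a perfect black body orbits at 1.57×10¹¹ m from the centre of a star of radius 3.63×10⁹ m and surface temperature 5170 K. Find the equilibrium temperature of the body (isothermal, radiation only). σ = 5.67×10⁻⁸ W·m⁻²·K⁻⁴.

T ≈ 556 K

The star's surface emits σT_*⁴; at distance d the flux is S = σT_*⁴(R_*/d)².
S = 5.67×10⁻⁸·(5170)⁴·(3.63×10⁹/1.57×10¹¹)² = 21660 W/m².
For an isothermal sphere T⁴ = (1−a)S/(4σ) = 9.548×10¹⁰ K⁴.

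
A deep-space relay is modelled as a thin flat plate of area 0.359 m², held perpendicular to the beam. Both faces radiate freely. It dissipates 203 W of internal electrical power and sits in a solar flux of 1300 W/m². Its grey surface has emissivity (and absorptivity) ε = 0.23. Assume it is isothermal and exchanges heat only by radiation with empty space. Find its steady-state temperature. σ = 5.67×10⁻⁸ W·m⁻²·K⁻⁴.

T ≈ 427 K

At steady state, absorbed solar power + internal power = radiated power.
Absorbed: α·S·A_cross = 0.23·1300·0.3590 = 107.3 W (cross-section A).
Total input = 107.3 + 203 = 310.3 W.
Radiated: εσ·A_surf·T⁴ with A_surf = 2A = 0.7180 m².
T⁴ = 310.3/(0.23·5.67×10⁻⁸·0.7180) = 3.314×10¹⁰ K⁴.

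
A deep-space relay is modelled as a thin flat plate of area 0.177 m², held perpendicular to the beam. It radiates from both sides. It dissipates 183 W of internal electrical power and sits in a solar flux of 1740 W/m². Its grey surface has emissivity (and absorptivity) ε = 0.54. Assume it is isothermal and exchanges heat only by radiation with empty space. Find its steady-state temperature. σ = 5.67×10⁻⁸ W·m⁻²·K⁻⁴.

At steady state, absorbed solar power + internal power = radiated power.
Absorbed: α·S·A_cross = 0.54·1740·0.1770 = 166.3 W (cross-section A).
Total input = 166.3 + 183 = 349.3 W.
Radiated: εσ·A_surf·T⁴ with A_surf = 2A = 0.3540 m².
T⁴ = 349.3/(0.54·5.67×10⁻⁸·0.3540) = 3.223×10¹⁰ K⁴.

T ≈ 424 K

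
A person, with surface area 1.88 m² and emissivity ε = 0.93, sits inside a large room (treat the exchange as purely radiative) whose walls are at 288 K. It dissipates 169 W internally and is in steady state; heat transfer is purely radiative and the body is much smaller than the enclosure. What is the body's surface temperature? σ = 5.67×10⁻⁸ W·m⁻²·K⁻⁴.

For a small grey body in a large enclosure, net radiated power = εσA(T⁴ − T_w⁴).
Steady state: P = εσA(T⁴ − T_w⁴) with A = 1.88 m².
T⁴ = P/(εσA) + T_w⁴ = 169/(0.93·5.67×10⁻⁸·1.880) + (288)⁴
    = 1.705×10⁹ + 6.880×10⁹ = 8.584×10⁹ K⁴.

T ≈ 304 K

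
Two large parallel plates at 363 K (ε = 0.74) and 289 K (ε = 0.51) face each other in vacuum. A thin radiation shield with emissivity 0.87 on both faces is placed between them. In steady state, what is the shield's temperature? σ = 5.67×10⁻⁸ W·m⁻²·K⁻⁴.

In steady state the net flux on the hot side equals that on the cold side.
σ(T₁⁴−T_s⁴)/D₁ = σ(T_s⁴−T₂⁴)/D₂, with D₁ = 1/ε₁+1/ε_s−1 = 1.501, D₂ = 1/ε_s+1/ε₂−1 = 2.110.
Solve for T_s⁴: T_s⁴ = (D₂·T₁⁴ + D₁·T₂⁴)/(D₁+D₂) = 1.305×10¹⁰ K⁴.

T_s ≈ 338 K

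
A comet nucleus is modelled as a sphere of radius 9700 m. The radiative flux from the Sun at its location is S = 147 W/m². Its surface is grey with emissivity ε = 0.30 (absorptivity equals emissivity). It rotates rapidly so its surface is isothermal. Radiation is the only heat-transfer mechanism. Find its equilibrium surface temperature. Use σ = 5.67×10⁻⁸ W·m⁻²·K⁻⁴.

At equilibrium, absorbed power = emitted power.
Absorbing cross-section = πr² = 2.956×10⁸ m²; emitting surface = 4πr² = 1.182×10⁹ m² (ratio 4).
εS·A_cross = εσ·A_surf·T⁴  ⇒  T⁴ = S/(4σ)   (ε cancels).
T⁴ = 147/(4·5.67×10⁻⁸) = 6.481×10⁸ K⁴.
T = (6.481×10⁸)^(1/4).

T ≈ 160 K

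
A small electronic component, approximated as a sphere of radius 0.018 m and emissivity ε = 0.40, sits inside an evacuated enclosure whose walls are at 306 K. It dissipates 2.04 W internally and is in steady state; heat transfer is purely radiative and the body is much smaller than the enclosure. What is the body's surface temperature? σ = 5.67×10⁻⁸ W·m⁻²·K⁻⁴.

T ≈ 419 K

For a small grey body in a large enclosure, net radiated power = εσA(T⁴ − T_w⁴).
Steady state: P = εσA(T⁴ − T_w⁴) with A = 4πr² = 0.004072 m².
T⁴ = P/(εσA) + T_w⁴ = 2.04/(0.40·5.67×10⁻⁸·0.004072) + (306)⁴
    = 2.209×10¹⁰ + 8.768×10⁹ = 3.086×10¹⁰ K⁴.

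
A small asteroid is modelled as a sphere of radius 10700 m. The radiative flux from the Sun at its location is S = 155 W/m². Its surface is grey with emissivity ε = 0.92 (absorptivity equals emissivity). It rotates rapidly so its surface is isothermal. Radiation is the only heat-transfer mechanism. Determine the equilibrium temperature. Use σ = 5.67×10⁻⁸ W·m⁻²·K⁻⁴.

At equilibrium, absorbed power = emitted power.
Absorbing cross-section = πr² = 3.597×10⁸ m²; emitting surface = 4πr² = 1.439×10⁹ m² (ratio 4).
εS·A_cross = εσ·A_surf·T⁴  ⇒  T⁴ = S/(4σ)   (ε cancels).
T⁴ = 155/(4·5.67×10⁻⁸) = 6.834×10⁸ K⁴.
T = (6.834×10⁸)^(1/4).

T ≈ 162 K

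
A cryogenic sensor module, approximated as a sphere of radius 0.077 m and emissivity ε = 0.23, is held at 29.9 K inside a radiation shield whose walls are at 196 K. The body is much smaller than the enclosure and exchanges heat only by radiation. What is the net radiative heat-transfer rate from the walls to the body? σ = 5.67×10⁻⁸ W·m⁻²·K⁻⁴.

P_net ≈ 1.43 W

For a small grey body in a large enclosure: P_net = εσA(T_body⁴ − T_wall⁴).
A = 4πr² = 0.07451 m²; T_body⁴ − T_wall⁴ = 7.993×10⁵ − 1.476×10⁹ = -1.475×10⁹ K⁴.
|P_net| = 0.23·5.67×10⁻⁸·0.07451·1.475×10⁹.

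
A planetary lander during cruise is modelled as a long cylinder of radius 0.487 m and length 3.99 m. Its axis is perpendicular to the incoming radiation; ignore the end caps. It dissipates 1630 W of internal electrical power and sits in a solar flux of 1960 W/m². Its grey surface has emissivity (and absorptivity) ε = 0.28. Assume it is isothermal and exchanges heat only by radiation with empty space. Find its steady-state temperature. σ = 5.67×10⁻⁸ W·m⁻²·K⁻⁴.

At steady state, absorbed solar power + internal power = radiated power.
Absorbed: α·S·A_cross = 0.28·1960·3.886 = 2133 W (cross-section 2rL).
Total input = 2133 + 1630 = 3763 W.
Radiated: εσ·A_surf·T⁴ with A_surf = 2πrL = 12.21 m².
T⁴ = 3763/(0.28·5.67×10⁻⁸·12.21) = 1.941×10¹⁰ K⁴.

T ≈ 373 K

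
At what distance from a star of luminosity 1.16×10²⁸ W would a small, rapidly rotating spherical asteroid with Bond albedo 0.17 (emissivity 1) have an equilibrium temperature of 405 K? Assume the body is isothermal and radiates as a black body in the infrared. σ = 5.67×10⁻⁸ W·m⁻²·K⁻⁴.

d ≈ 3.54×10¹¹ m

For an isothermal black-emitting sphere, (1−a)S·πr² = σ·4πr²·T⁴ ⇒ S = 4σT⁴/(1−a).
S = 4·5.67×10⁻⁸·(405)⁴/0.830 = 7352 W/m².
Flux falls as S = L/(4πd²), so d = √(L/(4πS)) = √(1.16×10²⁸/(4π·7352)).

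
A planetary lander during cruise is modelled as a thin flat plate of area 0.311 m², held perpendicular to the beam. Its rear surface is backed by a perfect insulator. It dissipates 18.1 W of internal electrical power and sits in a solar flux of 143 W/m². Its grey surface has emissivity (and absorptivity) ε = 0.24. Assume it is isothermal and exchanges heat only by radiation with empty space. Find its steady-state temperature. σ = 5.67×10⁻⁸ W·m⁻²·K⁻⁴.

T ≈ 287 K

At steady state, absorbed solar power + internal power = radiated power.
Absorbed: α·S·A_cross = 0.24·143·0.3110 = 10.67 W (cross-section A).
Total input = 10.67 + 18.1 = 28.77 W.
Radiated: εσ·A_surf·T⁴ with A_surf = A = 0.3110 m².
T⁴ = 28.77/(0.24·5.67×10⁻⁸·0.3110) = 6.799×10⁹ K⁴.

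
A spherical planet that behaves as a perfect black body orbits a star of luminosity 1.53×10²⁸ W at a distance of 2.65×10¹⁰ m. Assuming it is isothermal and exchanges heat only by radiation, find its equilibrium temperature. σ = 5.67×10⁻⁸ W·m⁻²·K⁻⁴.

First find the stellar flux at distance d: S = L/(4πd²) = 1.53×10²⁸/(4π·(2.65×10¹⁰)²) = 1.734×10⁶ W/m².
For an isothermal sphere, absorbed (1−a)S·πr² = emitted σ·4πr²·T⁴, so T⁴ = (1−a)S/(4σ).
T⁴ = 1.00·1.734×10⁶/(4·5.67×10⁻⁸) = 7.644×10¹² K⁴.

T ≈ 1660 K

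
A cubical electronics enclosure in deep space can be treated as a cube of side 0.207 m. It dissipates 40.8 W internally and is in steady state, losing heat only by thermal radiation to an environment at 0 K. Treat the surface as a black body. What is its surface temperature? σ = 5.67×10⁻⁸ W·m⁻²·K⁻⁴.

T ≈ 230 K

Steady state: internal power = radiated power, P = εσA T⁴.
Radiating area A = 6L² = 0.2571 m².
T⁴ = P/(εσA) = 40.8/(1.0·5.67×10⁻⁸·0.2571) = 2.799×10⁹ K⁴.
T = (2.799×10⁹)^(1/4).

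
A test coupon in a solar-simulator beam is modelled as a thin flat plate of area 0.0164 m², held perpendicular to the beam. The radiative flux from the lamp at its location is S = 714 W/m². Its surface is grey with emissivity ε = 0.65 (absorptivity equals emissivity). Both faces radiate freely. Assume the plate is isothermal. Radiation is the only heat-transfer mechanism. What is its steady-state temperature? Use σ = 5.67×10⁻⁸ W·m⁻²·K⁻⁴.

T ≈ 282 K

At equilibrium, absorbed power = emitted power.
Absorbing cross-section = A = 0.01640 m²; emitting surface = 2A = 0.03280 m² (ratio 2).
εS·A_cross = εσ·A_surf·T⁴  ⇒  T⁴ = S/(2σ)   (ε cancels).
T⁴ = 714/(2·5.67×10⁻⁸) = 6.296×10⁹ K⁴.
T = (6.296×10⁹)^(1/4).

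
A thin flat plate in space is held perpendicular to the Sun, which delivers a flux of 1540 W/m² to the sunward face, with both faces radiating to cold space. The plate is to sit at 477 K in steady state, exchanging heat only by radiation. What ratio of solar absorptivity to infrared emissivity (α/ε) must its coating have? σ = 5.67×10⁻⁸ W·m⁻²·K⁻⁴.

α/ε ≈ 3.81

Balance: αS·A = εσ·2A·T⁴ ⇒ α/ε = 2σT⁴/S.
α/ε = 2·5.67×10⁻⁸·(477)⁴/1540 = 2·5.67×10⁻⁸·5.177×10¹⁰/1540.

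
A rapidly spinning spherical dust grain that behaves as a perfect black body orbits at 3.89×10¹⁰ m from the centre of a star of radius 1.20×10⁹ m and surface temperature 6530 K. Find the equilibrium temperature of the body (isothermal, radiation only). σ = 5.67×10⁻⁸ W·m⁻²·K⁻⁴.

The star's surface emits σT_*⁴; at distance d the flux is S = σT_*⁴(R_*/d)².
S = 5.67×10⁻⁸·(6530)⁴·(1.20×10⁹/3.89×10¹⁰)² = 98110 W/m².
For an isothermal sphere T⁴ = (1−a)S/(4σ) = 4.326×10¹¹ K⁴.

T ≈ 811 K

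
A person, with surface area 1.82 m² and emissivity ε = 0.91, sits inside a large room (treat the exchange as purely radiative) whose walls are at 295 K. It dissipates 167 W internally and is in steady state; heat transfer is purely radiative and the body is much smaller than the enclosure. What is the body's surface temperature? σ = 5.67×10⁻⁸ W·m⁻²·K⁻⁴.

For a small grey body in a large enclosure, net radiated power = εσA(T⁴ − T_w⁴).
Steady state: P = εσA(T⁴ − T_w⁴) with A = 1.82 m².
T⁴ = P/(εσA) + T_w⁴ = 167/(0.91·5.67×10⁻⁸·1.820) + (295)⁴
    = 1.778×10⁹ + 7.573×10⁹ = 9.352×10⁹ K⁴.

T ≈ 311 K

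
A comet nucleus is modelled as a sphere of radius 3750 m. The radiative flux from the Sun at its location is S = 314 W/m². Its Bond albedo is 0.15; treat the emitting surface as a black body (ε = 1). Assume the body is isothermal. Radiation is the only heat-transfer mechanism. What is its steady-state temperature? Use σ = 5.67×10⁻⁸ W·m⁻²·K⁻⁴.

At equilibrium, absorbed power = emitted power.
Absorbing cross-section = πr² = 4.418×10⁷ m²; emitting surface = 4πr² = 1.767×10⁸ m² (ratio 4).
(1−a)S·A_cross = εσ·A_surf·T⁴  ⇒  T⁴ = (1−a)S/(4σ).
T⁴ = 0.850·314/(4·5.67×10⁻⁸) = 1.177×10⁹ K⁴.
T = (1.177×10⁹)^(1/4).

T ≈ 185 K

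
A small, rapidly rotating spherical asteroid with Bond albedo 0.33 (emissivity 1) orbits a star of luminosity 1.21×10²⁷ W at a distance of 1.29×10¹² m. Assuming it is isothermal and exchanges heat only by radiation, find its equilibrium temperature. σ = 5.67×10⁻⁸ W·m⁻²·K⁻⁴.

T ≈ 114 K

First find the stellar flux at distance d: S = L/(4πd²) = 1.21×10²⁷/(4π·(1.29×10¹²)²) = 57.86 W/m².
For an isothermal sphere, absorbed (1−a)S·πr² = emitted σ·4πr²·T⁴, so T⁴ = (1−a)S/(4σ).
T⁴ = 0.670·57.86/(4·5.67×10⁻⁸) = 1.709×10⁸ K⁴.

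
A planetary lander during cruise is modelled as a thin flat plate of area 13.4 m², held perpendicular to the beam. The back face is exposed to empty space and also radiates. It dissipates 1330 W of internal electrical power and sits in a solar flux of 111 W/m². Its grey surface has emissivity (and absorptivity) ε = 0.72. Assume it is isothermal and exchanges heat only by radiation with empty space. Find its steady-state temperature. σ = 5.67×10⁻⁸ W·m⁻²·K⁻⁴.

T ≈ 216 K

At steady state, absorbed solar power + internal power = radiated power.
Absorbed: α·S·A_cross = 0.72·111·13.40 = 1071 W (cross-section A).
Total input = 1071 + 1330 = 2401 W.
Radiated: εσ·A_surf·T⁴ with A_surf = 2A = 26.80 m².
T⁴ = 2401/(0.72·5.67×10⁻⁸·26.80) = 2.194×10⁹ K⁴.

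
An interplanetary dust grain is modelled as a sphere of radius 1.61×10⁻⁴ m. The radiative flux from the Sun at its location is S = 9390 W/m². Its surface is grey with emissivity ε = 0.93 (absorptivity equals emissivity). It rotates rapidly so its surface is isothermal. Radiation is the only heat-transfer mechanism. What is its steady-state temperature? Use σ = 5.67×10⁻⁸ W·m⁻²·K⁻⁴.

T ≈ 451 K

At equilibrium, absorbed power = emitted power.
Absorbing cross-section = πr² = 8.143×10⁻⁸ m²; emitting surface = 4πr² = 3.257×10⁻⁷ m² (ratio 4).
εS·A_cross = εσ·A_surf·T⁴  ⇒  T⁴ = S/(4σ)   (ε cancels).
T⁴ = 9390/(4·5.67×10⁻⁸) = 4.140×10¹⁰ K⁴.
T = (4.140×10¹⁰)^(1/4).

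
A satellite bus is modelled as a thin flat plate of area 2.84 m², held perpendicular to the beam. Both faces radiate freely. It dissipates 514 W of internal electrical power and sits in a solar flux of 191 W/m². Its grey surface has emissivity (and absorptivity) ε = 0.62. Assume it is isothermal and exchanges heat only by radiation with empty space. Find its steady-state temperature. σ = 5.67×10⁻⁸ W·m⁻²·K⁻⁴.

At steady state, absorbed solar power + internal power = radiated power.
Absorbed: α·S·A_cross = 0.62·191·2.840 = 336.3 W (cross-section A).
Total input = 336.3 + 514 = 850.3 W.
Radiated: εσ·A_surf·T⁴ with A_surf = 2A = 5.680 m².
T⁴ = 850.3/(0.62·5.67×10⁻⁸·5.680) = 4.258×10⁹ K⁴.

T ≈ 255 K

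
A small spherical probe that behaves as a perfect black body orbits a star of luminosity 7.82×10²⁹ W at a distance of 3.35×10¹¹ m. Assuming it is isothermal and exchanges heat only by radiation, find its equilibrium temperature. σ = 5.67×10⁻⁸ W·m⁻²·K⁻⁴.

T ≈ 1250 K

First find the stellar flux at distance d: S = L/(4πd²) = 7.82×10²⁹/(4π·(3.35×10¹¹)²) = 5.545×10⁵ W/m².
For an isothermal sphere, absorbed (1−a)S·πr² = emitted σ·4πr²·T⁴, so T⁴ = (1−a)S/(4σ).
T⁴ = 1.00·5.545×10⁵/(4·5.67×10⁻⁸) = 2.445×10¹² K⁴.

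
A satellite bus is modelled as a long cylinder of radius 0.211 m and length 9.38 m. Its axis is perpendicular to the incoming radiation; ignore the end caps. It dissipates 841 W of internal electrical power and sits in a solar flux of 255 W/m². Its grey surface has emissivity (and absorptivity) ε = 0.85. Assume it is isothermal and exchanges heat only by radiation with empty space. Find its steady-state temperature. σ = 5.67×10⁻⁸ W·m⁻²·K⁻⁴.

At steady state, absorbed solar power + internal power = radiated power.
Absorbed: α·S·A_cross = 0.85·255·3.958 = 858.0 W (cross-section 2rL).
Total input = 858.0 + 841 = 1699 W.
Radiated: εσ·A_surf·T⁴ with A_surf = 2πrL = 12.44 m².
T⁴ = 1699/(0.85·5.67×10⁻⁸·12.44) = 2.835×10⁹ K⁴.

T ≈ 231 K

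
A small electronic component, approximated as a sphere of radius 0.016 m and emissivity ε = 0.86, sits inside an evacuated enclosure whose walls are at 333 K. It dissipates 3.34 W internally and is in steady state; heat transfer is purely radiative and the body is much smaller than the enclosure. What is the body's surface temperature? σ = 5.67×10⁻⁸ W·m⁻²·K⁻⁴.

T ≈ 428 K

For a small grey body in a large enclosure, net radiated power = εσA(T⁴ − T_w⁴).
Steady state: P = εσA(T⁴ − T_w⁴) with A = 4πr² = 0.003217 m².
T⁴ = P/(εσA) + T_w⁴ = 3.34/(0.86·5.67×10⁻⁸·0.003217) + (333)⁴
    = 2.129×10¹⁰ + 1.230×10¹⁰ = 3.359×10¹⁰ K⁴.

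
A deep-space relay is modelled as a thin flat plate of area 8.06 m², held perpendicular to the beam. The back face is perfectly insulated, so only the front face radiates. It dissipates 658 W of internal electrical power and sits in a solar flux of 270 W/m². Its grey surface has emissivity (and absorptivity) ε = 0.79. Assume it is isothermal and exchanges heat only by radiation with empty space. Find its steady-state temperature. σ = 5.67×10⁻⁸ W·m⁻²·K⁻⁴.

T ≈ 285 K

At steady state, absorbed solar power + internal power = radiated power.
Absorbed: α·S·A_cross = 0.79·270·8.060 = 1719 W (cross-section A).
Total input = 1719 + 658 = 2377 W.
Radiated: εσ·A_surf·T⁴ with A_surf = A = 8.060 m².
T⁴ = 2377/(0.79·5.67×10⁻⁸·8.060) = 6.584×10⁹ K⁴.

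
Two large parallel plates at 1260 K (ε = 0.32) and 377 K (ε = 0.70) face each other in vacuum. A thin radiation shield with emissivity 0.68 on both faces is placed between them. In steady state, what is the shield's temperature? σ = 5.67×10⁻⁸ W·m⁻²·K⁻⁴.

T_s ≈ 970 K

In steady state the net flux on the hot side equals that on the cold side.
σ(T₁⁴−T_s⁴)/D₁ = σ(T_s⁴−T₂⁴)/D₂, with D₁ = 1/ε₁+1/ε_s−1 = 3.596, D₂ = 1/ε_s+1/ε₂−1 = 1.899.
Solve for T_s⁴: T_s⁴ = (D₂·T₁⁴ + D₁·T₂⁴)/(D₁+D₂) = 8.844×10¹¹ K⁴.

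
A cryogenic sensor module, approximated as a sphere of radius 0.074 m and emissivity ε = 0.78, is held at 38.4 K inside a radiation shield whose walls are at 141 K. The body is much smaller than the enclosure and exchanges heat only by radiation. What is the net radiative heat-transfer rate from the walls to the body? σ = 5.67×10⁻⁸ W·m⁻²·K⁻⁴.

P_net ≈ 1.20 W

For a small grey body in a large enclosure: P_net = εσA(T_body⁴ − T_wall⁴).
A = 4πr² = 0.06881 m²; T_body⁴ − T_wall⁴ = 2.174×10⁶ − 3.953×10⁸ = -3.931×10⁸ K⁴.
|P_net| = 0.78·5.67×10⁻⁸·0.06881·3.931×10⁸.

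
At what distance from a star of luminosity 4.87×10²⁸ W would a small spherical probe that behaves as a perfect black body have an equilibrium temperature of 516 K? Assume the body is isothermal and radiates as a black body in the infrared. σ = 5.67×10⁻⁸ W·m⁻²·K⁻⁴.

d ≈ 4.91×10¹¹ m

For an isothermal black-emitting sphere, (1−a)S·πr² = σ·4πr²·T⁴ ⇒ S = 4σT⁴/(1−a).
S = 4·5.67×10⁻⁸·(516)⁴/1.00 = 16080 W/m².
Flux falls as S = L/(4πd²), so d = √(L/(4πS)) = √(4.87×10²⁸/(4π·16080)).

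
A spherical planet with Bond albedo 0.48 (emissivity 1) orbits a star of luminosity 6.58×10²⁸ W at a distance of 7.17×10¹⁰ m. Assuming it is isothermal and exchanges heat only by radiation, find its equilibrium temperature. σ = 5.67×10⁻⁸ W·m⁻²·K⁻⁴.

First find the stellar flux at distance d: S = L/(4πd²) = 6.58×10²⁸/(4π·(7.17×10¹⁰)²) = 1.019×10⁶ W/m².
For an isothermal sphere, absorbed (1−a)S·πr² = emitted σ·4πr²·T⁴, so T⁴ = (1−a)S/(4σ).
T⁴ = 0.520·1.019×10⁶/(4·5.67×10⁻⁸) = 2.335×10¹² K⁴.

T ≈ 1240 K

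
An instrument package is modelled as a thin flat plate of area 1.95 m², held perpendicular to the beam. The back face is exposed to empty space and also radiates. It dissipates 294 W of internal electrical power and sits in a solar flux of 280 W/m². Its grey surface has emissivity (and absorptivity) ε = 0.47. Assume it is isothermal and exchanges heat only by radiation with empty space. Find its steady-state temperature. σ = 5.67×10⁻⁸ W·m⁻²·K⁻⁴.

T ≈ 270 K

At steady state, absorbed solar power + internal power = radiated power.
Absorbed: α·S·A_cross = 0.47·280·1.950 = 256.6 W (cross-section A).
Total input = 256.6 + 294 = 550.6 W.
Radiated: εσ·A_surf·T⁴ with A_surf = 2A = 3.900 m².
T⁴ = 550.6/(0.47·5.67×10⁻⁸·3.900) = 5.298×10⁹ K⁴.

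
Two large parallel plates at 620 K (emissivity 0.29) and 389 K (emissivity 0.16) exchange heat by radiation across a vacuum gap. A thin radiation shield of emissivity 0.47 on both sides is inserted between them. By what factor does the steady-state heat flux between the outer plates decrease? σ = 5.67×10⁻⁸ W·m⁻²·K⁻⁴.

Without shield: q₀ = σΔ(T⁴)/(1/ε₁+1/ε₂−1) with denominator 8.698.
With shield the two gaps are in series; the resistances add: (1/ε₁+1/ε_s−1)+(1/ε_s+1/ε₂−1) = 4.576+7.378 = 11.95.
Heat-flux ratio q₀/q = 11.95/8.698.

factor ≈ 1.37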